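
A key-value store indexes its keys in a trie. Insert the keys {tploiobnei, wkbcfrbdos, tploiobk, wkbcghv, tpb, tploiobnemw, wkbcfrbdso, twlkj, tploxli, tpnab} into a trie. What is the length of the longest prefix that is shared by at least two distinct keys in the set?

9

Look for the deepest trie node that still has at least two words in its subtree.
e.g. "tploiobnei" and "tploiobnemw" share the prefix "tploiobne" of length 9; no pair shares a longer one.
Longest shared-prefix length: 9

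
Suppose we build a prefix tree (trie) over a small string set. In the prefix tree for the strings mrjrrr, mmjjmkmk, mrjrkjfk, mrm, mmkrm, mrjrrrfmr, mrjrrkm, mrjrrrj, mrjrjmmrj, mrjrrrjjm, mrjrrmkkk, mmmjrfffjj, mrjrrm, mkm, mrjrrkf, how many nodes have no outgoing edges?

A leaf is a node with no children — equivalently, the end of a word that is not a proper prefix of any other stored word.
Those words: "mkm", "mmjjmkmk", "mmkrm", "mmmjrfffjj", "mrjrjmmrj", "mrjrkjfk", "mrjrrkf", "mrjrrkm", "mrjrrmkkk", "mrjrrrfmr", "mrjrrrjjm", "mrm"
Leaf count: 12

12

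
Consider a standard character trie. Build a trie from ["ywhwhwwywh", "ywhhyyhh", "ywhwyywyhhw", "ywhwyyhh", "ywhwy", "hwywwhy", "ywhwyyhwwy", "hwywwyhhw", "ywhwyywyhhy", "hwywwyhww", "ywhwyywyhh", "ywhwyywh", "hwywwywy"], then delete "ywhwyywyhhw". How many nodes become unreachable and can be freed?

Walk "ywhwyywyhhw" from the leaf back toward the root, removing each node that no remaining word uses.
The suffix "w" (1 node) is used only by "ywhwyywyhhw"; the node for "ywhwyywyhh" still has the child "y", so pruning stops there.
Nodes removed: 1

1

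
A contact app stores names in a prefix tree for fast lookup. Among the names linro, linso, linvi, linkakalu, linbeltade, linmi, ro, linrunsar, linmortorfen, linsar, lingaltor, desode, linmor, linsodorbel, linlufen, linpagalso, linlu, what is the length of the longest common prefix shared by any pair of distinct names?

Look for the deepest trie node that still has at least two words in its subtree.
"linmor" and "linmortorfen" agree on "linmor" (6 characters) before diverging; nothing deeper is shared.
Longest shared-prefix length: 6

6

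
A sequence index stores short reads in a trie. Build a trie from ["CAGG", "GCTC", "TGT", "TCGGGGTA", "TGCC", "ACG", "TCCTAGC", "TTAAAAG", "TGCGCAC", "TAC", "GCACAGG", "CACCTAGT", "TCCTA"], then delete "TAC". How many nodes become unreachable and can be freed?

Walk "TAC" from the leaf back toward the root, removing each node that no remaining word uses.
The suffix "AC" (2 nodes) is used only by "TAC"; the node for "T" still has the child "G", so pruning stops there.
Nodes removed: 2

2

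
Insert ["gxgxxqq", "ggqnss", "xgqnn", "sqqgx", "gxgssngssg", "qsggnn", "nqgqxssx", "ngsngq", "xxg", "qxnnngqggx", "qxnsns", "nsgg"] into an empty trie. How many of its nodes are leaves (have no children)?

A leaf is a node with no children — equivalently, the end of a word that is not a proper prefix of any other stored word.
Those words: "ggqnss", "gxgssngssg", "gxgxxqq", "ngsngq", "nqgqxssx", "nsgg", "qsggnn", "qxnnngqggx", "qxnsns", "sqqgx", "xgqnn", "xxg"
Leaf count: 12

12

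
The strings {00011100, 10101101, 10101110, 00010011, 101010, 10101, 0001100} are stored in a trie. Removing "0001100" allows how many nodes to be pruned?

2

A node on "0001100"'s path can go only if nothing else ends at it or branches off below it.
The suffix "00" (2 nodes) is used only by "0001100"; the node for "00011" still has the child "1", so pruning stops there.
Nodes removed: 2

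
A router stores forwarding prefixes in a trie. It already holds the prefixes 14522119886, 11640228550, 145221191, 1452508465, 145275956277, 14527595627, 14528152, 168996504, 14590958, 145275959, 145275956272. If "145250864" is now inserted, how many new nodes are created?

The longest prefix of "145250864" already in the trie is "1452508" (length 7).
So 9 − 7 = 2 new nodes.

2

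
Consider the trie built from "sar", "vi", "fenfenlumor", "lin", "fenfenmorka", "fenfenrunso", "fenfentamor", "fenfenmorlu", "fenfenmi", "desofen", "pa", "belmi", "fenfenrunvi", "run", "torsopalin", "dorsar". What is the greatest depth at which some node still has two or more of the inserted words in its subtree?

9

Equivalently: take the maximum, over all pairs, of their longest common prefix length.
"fenfenmorka" and "fenfenmorlu" agree on "fenfenmor" (9 characters) before diverging; nothing deeper is shared.
Longest shared-prefix length: 9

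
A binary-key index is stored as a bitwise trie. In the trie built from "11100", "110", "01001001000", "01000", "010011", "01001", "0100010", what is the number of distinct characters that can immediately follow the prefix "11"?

2

Follow the path "11" to its node, then look at its outgoing edges.
Characters that immediately follow "11" among the stored strings: {0, 1}.
That node has 2 child edges.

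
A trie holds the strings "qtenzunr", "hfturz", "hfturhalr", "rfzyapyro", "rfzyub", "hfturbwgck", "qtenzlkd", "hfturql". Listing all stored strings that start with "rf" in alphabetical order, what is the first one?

rfzyapyro

Words with prefix "rf", in lexicographic order: "rfzyapyro", "rfzyub"
The 1st is rfzyapyro.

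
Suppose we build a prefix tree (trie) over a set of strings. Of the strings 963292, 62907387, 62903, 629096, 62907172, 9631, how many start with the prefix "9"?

Traverse to the node for "9", then collect every word in that subtree.
Matches: "9631", "963292"
Count: 2

2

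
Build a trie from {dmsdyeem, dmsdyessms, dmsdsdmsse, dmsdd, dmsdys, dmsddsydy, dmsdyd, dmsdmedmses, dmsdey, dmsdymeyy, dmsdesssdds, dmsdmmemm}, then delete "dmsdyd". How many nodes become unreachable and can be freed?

Walk "dmsdyd" from the leaf back toward the root, removing each node that no remaining word uses.
The suffix "d" (1 node) is used only by "dmsdyd"; the node for "dmsdy" still has the child "e", so pruning stops there.
Nodes removed: 1

1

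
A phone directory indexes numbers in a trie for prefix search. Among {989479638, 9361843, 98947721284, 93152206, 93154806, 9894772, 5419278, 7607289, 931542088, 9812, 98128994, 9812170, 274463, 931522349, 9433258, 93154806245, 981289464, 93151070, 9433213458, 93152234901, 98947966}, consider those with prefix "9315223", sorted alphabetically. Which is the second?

Filter for "9315223…" and sort: "931522349", "93152234901"
Position 2: 93152234901

93152234901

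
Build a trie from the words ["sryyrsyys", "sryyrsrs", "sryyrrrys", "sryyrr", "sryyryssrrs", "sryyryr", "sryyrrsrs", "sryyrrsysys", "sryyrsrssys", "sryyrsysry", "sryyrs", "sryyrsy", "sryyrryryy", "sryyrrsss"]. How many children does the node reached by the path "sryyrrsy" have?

Walk "sryyrrsy" from the root, arriving at one node.
Characters that immediately follow "sryyrrsy" among the stored strings: {s}.
That node has 1 child edge.

1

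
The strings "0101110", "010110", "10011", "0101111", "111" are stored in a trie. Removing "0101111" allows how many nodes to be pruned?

1

A node on "0101111"'s path can go only if nothing else ends at it or branches off below it.
The suffix "1" (1 node) is used only by "0101111"; the node for "010111" still has the child "0", so pruning stops there.
Nodes removed: 1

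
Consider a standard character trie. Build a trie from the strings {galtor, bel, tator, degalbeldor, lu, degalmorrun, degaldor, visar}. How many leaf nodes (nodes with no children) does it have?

8

A leaf is a node with no children — equivalently, the end of a word that is not a proper prefix of any other stored word.
Those words: "bel", "degalbeldor", "degaldor", "degalmorrun", "galtor", "lu", "tator", "visar"
Leaf count: 8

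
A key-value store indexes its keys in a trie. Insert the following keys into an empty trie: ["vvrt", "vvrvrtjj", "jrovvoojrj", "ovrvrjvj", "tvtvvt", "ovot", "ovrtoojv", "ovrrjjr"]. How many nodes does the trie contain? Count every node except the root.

44

For each word, the new-node count is its length minus the longest prefix already in the trie:
  "vvrt" → 4 new (v, v, r, t)
  "vvrvrtjj" → prefix "vvr" already present; 5 new (v, r, t, j, j)
  "jrovvoojrj" → 10 new (j, r, o, v, v, o, o, j, r, j)
  "ovrvrjvj" → 8 new (o, v, r, v, r, j, v, j)
  "tvtvvt" → 6 new (t, v, t, v, v, t)
  "ovot" → prefix "ov" already present; 2 new (o, t)
  "ovrtoojv" → prefix "ovr" already present; 5 new (t, o, o, j, v)
  "ovrrjjr" → prefix "ovr" already present; 4 new (r, j, j, r)
Total nodes = 4 + 5 + 10 + 8 + 6 + 2 + 5 + 4 = 44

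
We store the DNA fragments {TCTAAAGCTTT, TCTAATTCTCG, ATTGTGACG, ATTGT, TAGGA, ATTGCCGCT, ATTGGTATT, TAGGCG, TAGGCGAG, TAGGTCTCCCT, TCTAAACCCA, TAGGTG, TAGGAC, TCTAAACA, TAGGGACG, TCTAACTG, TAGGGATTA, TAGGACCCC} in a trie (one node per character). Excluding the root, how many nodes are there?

71

Trace insertions, counting only characters that open a new branch:
  "TCTAAAGCTTT" → 11 new (T, C, T, A, A, A, G, C, T, T, T)
  "TCTAATTCTCG" → prefix "TCTAA" already present; 6 new (T, T, C, T, C, G)
  "ATTGTGACG" → 9 new (A, T, T, G, T, G, A, C, G)
  "ATTGT" → prefix "ATTGT" already present; 0 new (none)
  "TAGGA" → prefix "T" already present; 4 new (A, G, G, A)
  "ATTGCCGCT" → prefix "ATTG" already present; 5 new (C, C, G, C, T)
  "ATTGGTATT" → prefix "ATTG" already present; 5 new (G, T, A, T, T)
  "TAGGCG" → prefix "TAGG" already present; 2 new (C, G)
  "TAGGCGAG" → prefix "TAGGCG" already present; 2 new (A, G)
  "TAGGTCTCCCT" → prefix "TAGG" already present; 7 new (T, C, T, C, C, C, T)
  "TCTAAACCCA" → prefix "TCTAAA" already present; 4 new (C, C, C, A)
  "TAGGTG" → prefix "TAGGT" already present; 1 new (G)
  "TAGGAC" → prefix "TAGGA" already present; 1 new (C)
  "TCTAAACA" → prefix "TCTAAAC" already present; 1 new (A)
  "TAGGGACG" → prefix "TAGG" already present; 4 new (G, A, C, G)
  "TCTAACTG" → prefix "TCTAA" already present; 3 new (C, T, G)
  "TAGGGATTA" → prefix "TAGGGA" already present; 3 new (T, T, A)
  "TAGGACCCC" → prefix "TAGGAC" already present; 3 new (C, C, C)
Total nodes = 11 + 6 + 9 + 0 + 4 + 5 + 5 + 2 + 2 + 7 + 4 + 1 + 1 + 1 + 4 + 3 + 3 + 3 = 71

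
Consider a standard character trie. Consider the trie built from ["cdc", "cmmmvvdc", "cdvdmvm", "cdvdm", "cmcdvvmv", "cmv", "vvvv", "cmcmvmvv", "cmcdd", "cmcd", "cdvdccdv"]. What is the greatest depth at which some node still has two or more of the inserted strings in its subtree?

Equivalently: take the maximum, over all pairs, of their longest common prefix length.
"cdvdm" and "cdvdmvm" agree on "cdvdm" (5 characters) before diverging; nothing deeper is shared.
Longest shared-prefix length: 5

5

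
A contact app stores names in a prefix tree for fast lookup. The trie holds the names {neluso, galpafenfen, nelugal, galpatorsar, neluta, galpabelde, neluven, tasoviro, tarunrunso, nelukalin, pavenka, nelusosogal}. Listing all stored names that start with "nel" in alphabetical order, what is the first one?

nelugal

Words with prefix "nel", in lexicographic order: "nelugal", "nelukalin", "neluso", "nelusosogal", "neluta", "neluven"
Position 1: nelugal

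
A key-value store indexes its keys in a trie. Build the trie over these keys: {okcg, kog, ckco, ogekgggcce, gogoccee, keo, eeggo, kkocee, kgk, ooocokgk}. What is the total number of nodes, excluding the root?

Count nodes per top-level branch (shared prefixes stored once):
  'c'-branch (ckco): 4 nodes
  'e'-branch (eeggo): 5 nodes
  'g'-branch (gogoccee): 8 nodes
  'k'-branch (keo, kgk, kkocee, kog): 12 nodes
  'o'-branch (ogekgggcce, okcg, ooocokgk): 20 nodes
Sum: 49

49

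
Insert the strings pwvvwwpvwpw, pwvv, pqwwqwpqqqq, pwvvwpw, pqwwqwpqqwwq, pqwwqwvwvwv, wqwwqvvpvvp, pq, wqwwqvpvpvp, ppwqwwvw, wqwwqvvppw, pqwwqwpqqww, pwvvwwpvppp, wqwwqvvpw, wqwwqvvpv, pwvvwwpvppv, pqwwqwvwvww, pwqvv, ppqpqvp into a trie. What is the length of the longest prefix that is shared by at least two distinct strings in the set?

11

Equivalently: take the maximum, over all pairs, of their longest common prefix length.
e.g. "pqwwqwpqqww" and "pqwwqwpqqwwq" share the prefix "pqwwqwpqqww" of length 11; no pair shares a longer one.
Longest shared-prefix length: 11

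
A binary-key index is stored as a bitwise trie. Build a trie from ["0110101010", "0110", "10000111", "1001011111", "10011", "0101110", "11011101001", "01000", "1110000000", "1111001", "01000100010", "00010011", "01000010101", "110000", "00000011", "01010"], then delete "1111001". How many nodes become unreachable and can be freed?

4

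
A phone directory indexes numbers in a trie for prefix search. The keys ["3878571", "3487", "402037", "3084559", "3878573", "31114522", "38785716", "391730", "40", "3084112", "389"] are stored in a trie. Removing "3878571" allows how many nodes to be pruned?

After clearing the end-marker at "3878571", prune upward until reaching a node still needed by another word.
Every node on "3878571" is still needed (e.g. by "38785716"), so nothing is freed.
Nodes removed: 0

0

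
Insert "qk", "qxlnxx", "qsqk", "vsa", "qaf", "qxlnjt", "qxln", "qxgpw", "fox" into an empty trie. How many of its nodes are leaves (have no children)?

A leaf is a node with no children — equivalently, the end of a word that is not a proper prefix of any other stored word.
Those words: "fox", "qaf", "qk", "qsqk", "qxgpw", "qxlnjt", "qxlnxx", "vsa"
Leaf count: 8

8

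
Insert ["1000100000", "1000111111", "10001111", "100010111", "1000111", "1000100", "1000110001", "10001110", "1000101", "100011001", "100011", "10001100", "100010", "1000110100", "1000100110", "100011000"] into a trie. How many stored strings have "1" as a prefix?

Walk to "1"; the words in its subtree are exactly those with that prefix.
Words under "1": 100010, 1000100, 1000100000, 1000100110, 1000101, 100010111, 100011, 10001100, 100011000, 1000110001, 100011001, 1000110100, 1000111, 10001110, 10001111, 1000111111
Count: 16

16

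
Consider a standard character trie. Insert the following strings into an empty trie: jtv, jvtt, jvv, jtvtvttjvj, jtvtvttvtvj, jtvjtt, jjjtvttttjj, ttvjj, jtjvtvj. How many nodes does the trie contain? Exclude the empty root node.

41

Insert word by word; a character creates a node only if that edge doesn't already exist:
  "jtv" → 3 new (j, t, v)
  "jvtt" → prefix "j" already present; 3 new (v, t, t)
  "jvv" → prefix "jv" already present; 1 new (v)
  "jtvtvttjvj" → prefix "jtv" already present; 7 new (t, v, t, t, j, v, j)
  "jtvtvttvtvj" → prefix "jtvtvtt" already present; 4 new (v, t, v, j)
  "jtvjtt" → prefix "jtv" already present; 3 new (j, t, t)
  "jjjtvttttjj" → prefix "j" already present; 10 new (j, j, t, v, t, t, t, t, j, j)
  "ttvjj" → 5 new (t, t, v, j, j)
  "jtjvtvj" → prefix "jt" already present; 5 new (j, v, t, v, j)
Total nodes = 3 + 3 + 1 + 7 + 4 + 3 + 10 + 5 + 5 = 41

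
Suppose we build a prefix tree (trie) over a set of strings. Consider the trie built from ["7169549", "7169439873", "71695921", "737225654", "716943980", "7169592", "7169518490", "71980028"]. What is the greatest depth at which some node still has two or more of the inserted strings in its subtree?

Look for the deepest trie node that still has at least two words in its subtree.
"716943980" and "7169439873" agree on "71694398" (8 characters) before diverging; nothing deeper is shared.
Longest shared-prefix length: 8

8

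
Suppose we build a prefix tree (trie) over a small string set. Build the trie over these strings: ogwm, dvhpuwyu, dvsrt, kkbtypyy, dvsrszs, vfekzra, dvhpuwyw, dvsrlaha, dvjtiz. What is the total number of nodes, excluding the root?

Insert word by word; a character creates a node only if that edge doesn't already exist:
  "ogwm" → 4 new (o, g, w, m)
  "dvhpuwyu" → 8 new (d, v, h, p, u, w, y, u)
  "dvsrt" → prefix "dv" already present; 3 new (s, r, t)
  "kkbtypyy" → 8 new (k, k, b, t, y, p, y, y)
  "dvsrszs" → prefix "dvsr" already present; 3 new (s, z, s)
  "vfekzra" → 7 new (v, f, e, k, z, r, a)
  "dvhpuwyw" → prefix "dvhpuwy" already present; 1 new (w)
  "dvsrlaha" → prefix "dvsr" already present; 4 new (l, a, h, a)
  "dvjtiz" → prefix "dv" already present; 4 new (j, t, i, z)
Total nodes = 4 + 8 + 3 + 8 + 3 + 7 + 1 + 4 + 4 = 42

42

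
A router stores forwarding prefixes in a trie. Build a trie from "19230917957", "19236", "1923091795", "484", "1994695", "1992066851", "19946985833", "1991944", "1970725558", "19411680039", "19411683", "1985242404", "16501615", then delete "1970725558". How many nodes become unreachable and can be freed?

8

A node on "1970725558"'s path can go only if nothing else ends at it or branches off below it.
The suffix "70725558" (8 nodes) is used only by "1970725558"; the node for "19" still has the child "2", so pruning stops there.
Nodes removed: 8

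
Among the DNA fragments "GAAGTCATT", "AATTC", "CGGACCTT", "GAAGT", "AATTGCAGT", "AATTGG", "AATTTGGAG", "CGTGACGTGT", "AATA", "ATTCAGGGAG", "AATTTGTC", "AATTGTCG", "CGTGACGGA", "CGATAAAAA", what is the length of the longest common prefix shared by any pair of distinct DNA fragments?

7

Look for the deepest trie node that still has at least two words in its subtree.
e.g. "CGTGACGGA" and "CGTGACGTGT" share the prefix "CGTGACG" of length 7; no pair shares a longer one.
Longest shared-prefix length: 7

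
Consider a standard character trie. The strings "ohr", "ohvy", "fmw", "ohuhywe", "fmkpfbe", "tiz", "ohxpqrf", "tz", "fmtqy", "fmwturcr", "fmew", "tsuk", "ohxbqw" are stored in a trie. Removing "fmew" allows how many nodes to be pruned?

2

Walk "fmew" from the leaf back toward the root, removing each node that no remaining word uses.
The suffix "ew" (2 nodes) is used only by "fmew"; the node for "fm" still has the child "w", so pruning stops there.
Nodes removed: 2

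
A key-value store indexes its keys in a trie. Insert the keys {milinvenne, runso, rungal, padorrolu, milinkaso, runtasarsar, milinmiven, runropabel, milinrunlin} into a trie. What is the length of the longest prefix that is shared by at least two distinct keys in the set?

5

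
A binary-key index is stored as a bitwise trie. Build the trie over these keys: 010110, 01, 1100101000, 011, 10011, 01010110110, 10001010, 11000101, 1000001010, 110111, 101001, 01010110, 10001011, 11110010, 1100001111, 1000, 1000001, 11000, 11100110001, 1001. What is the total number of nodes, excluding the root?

For each word, the new-node count is its length minus the longest prefix already in the trie:
  "010110" → 6 new (0, 1, 0, 1, 1, 0)
  "01" → prefix "01" already present; 0 new (none)
  "1100101000" → 10 new (1, 1, 0, 0, 1, 0, 1, 0, 0, 0)
  "011" → prefix "01" already present; 1 new (1)
  "10011" → prefix "1" already present; 4 new (0, 0, 1, 1)
  "01010110110" → prefix "0101" already present; 7 new (0, 1, 1, 0, 1, 1, 0)
  "10001010" → prefix "100" already present; 5 new (0, 1, 0, 1, 0)
  "11000101" → prefix "1100" already present; 4 new (0, 1, 0, 1)
  "1000001010" → prefix "1000" already present; 6 new (0, 0, 1, 0, 1, 0)
  "110111" → prefix "110" already present; 3 new (1, 1, 1)
  "101001" → prefix "10" already present; 4 new (1, 0, 0, 1)
  "01010110" → prefix "01010110" already present; 0 new (none)
  "10001011" → prefix "1000101" already present; 1 new (1)
  "11110010" → prefix "11" already present; 6 new (1, 1, 0, 0, 1, 0)
  "1100001111" → prefix "11000" already present; 5 new (0, 1, 1, 1, 1)
  "1000" → prefix "1000" already present; 0 new (none)
  "1000001" → prefix "1000001" already present; 0 new (none)
  "11000" → prefix "11000" already present; 0 new (none)
  "11100110001" → prefix "111" already present; 8 new (0, 0, 1, 1, 0, 0, 0, 1)
  "1001" → prefix "1001" already present; 0 new (none)
Total nodes = 6 + 0 + 10 + 1 + 4 + 7 + 5 + 4 + 6 + 3 + 4 + 0 + 1 + 6 + 5 + 0 + 0 + 0 + 8 + 0 = 70

70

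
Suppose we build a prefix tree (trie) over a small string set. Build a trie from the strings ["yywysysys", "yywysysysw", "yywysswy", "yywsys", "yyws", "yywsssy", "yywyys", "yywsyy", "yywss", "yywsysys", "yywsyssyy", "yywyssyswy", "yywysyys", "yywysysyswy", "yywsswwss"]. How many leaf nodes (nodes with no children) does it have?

Leaves are exactly the stored words that no other stored word extends.
Those words: "yywsssy", "yywsswwss", "yywsyssyy", "yywsysys", "yywsyy", "yywysswy", "yywyssyswy", "yywysysyswy", "yywysyys", "yywyys"
Leaf count: 10

10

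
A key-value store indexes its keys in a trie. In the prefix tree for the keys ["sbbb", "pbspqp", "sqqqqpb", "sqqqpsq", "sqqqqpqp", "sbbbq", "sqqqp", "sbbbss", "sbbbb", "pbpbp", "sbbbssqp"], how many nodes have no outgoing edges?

A leaf is a node with no children — equivalently, the end of a word that is not a proper prefix of any other stored word.
Those words: "pbpbp", "pbspqp", "sbbbb", "sbbbq", "sbbbssqp", "sqqqpsq", "sqqqqpb", "sqqqqpqp"
Leaf count: 8

8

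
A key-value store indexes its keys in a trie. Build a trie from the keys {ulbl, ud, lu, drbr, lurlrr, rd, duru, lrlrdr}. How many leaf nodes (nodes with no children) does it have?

7

Leaves are exactly the stored words that no other stored word extends.
Those words: "drbr", "duru", "lrlrdr", "lurlrr", "rd", "ud", "ulbl"
Leaf count: 7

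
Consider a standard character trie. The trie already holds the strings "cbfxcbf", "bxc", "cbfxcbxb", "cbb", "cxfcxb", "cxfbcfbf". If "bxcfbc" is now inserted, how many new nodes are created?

3

Walking "bxcfbc" from the root, the first 3 characters ("bxc") follow existing edges; "f" is the first miss.
New nodes needed: |"bxcfbc"| − 3 = 6 − 3 = 3.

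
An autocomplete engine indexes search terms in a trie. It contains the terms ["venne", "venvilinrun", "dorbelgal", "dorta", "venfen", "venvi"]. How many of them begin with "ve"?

4

Filter for entries beginning with "ve":
Words under "ve": venfen, venne, venvi, venvilinrun
Count: 4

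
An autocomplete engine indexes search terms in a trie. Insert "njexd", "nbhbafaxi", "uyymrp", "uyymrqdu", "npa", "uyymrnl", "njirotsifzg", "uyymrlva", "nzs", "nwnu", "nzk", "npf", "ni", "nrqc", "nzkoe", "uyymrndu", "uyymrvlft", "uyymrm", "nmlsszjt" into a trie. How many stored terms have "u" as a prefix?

7

Filter for entries beginning with "u":
Matches: "uyymrlva", "uyymrm", "uyymrndu", "uyymrnl", "uyymrp", "uyymrqdu", "uyymrvlft"
Count: 7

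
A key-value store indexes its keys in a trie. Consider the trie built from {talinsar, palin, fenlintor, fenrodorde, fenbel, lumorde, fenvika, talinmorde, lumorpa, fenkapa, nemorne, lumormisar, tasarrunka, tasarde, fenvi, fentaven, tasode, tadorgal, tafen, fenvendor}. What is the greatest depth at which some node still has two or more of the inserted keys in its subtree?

5

Equivalently: take the maximum, over all pairs, of their longest common prefix length.
"fenvi" and "fenvika" agree on "fenvi" (5 characters) before diverging; nothing deeper is shared.
Longest shared-prefix length: 5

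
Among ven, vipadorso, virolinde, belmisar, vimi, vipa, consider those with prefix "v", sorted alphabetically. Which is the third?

vipa

DFS of the "v" subtree visits, in order: "ven", "vimi", "vipa", "vipadorso", "virolinde"
Position 3: vipa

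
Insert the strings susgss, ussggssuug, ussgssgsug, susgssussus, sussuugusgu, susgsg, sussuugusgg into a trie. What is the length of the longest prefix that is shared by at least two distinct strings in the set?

Look for the deepest trie node that still has at least two words in its subtree.
e.g. "sussuugusgg" and "sussuugusgu" share the prefix "sussuugusg" of length 10; no pair shares a longer one.
Longest shared-prefix length: 10

10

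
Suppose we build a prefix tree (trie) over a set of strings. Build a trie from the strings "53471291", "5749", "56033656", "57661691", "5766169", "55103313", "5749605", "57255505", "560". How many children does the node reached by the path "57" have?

3

The children of the "57" node are the distinct next characters among strings starting with "57".
Distinct next characters after "57": 2, 4, 6.
That node has 3 child edges.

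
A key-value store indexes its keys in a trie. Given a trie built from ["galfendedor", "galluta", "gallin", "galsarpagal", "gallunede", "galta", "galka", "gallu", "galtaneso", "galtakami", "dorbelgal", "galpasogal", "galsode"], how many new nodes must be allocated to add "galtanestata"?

Walking "galtanestata" from the root, the first 8 characters ("galtanes") follow existing edges; "t" is the first miss.
So 12 − 8 = 4 new nodes.

4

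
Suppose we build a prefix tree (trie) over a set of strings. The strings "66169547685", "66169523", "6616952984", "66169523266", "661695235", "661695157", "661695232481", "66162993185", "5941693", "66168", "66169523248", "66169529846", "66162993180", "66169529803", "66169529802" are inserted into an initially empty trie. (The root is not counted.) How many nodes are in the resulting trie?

46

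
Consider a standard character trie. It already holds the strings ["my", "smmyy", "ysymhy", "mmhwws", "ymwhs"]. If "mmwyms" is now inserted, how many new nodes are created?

Walking "mmwyms" from the root, the first 2 characters ("mm") follow existing edges; "w" is the first miss.
So 6 − 2 = 4 new nodes.

4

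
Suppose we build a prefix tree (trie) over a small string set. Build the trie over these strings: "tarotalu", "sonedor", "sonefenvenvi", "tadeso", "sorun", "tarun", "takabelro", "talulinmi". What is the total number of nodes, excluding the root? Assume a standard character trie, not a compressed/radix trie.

46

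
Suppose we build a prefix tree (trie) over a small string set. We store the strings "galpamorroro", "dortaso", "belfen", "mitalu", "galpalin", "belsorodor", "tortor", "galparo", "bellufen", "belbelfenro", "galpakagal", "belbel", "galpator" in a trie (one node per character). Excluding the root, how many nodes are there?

70

Insert word by word; a character creates a node only if that edge doesn't already exist:
  "galpamorroro" → 12 new (g, a, l, p, a, m, o, r, r, o, r, o)
  "dortaso" → 7 new (d, o, r, t, a, s, o)
  "belfen" → 6 new (b, e, l, f, e, n)
  "mitalu" → 6 new (m, i, t, a, l, u)
  "galpalin" → prefix "galpa" already present; 3 new (l, i, n)
  "belsorodor" → prefix "bel" already present; 7 new (s, o, r, o, d, o, r)
  "tortor" → 6 new (t, o, r, t, o, r)
  "galparo" → prefix "galpa" already present; 2 new (r, o)
  "bellufen" → prefix "bel" already present; 5 new (l, u, f, e, n)
  "belbelfenro" → prefix "bel" already present; 8 new (b, e, l, f, e, n, r, o)
  "galpakagal" → prefix "galpa" already present; 5 new (k, a, g, a, l)
  "belbel" → prefix "belbel" already present; 0 new (none)
  "galpator" → prefix "galpa" already present; 3 new (t, o, r)
Total nodes = 12 + 7 + 6 + 6 + 3 + 7 + 6 + 2 + 5 + 8 + 5 + 0 + 3 = 70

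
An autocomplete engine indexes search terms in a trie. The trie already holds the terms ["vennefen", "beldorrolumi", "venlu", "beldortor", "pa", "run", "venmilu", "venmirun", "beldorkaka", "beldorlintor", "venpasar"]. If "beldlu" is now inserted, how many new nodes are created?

The longest prefix of "beldlu" already in the trie is "beld" (length 4).
New nodes needed: |"beldlu"| − 4 = 6 − 4 = 2.

2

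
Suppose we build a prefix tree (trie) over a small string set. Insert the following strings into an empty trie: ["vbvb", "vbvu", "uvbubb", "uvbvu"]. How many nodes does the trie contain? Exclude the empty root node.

Count nodes per top-level branch (shared prefixes stored once):
  'u'-branch (uvbubb, uvbvu): 8 nodes
  'v'-branch (vbvb, vbvu): 5 nodes
Sum: 13

13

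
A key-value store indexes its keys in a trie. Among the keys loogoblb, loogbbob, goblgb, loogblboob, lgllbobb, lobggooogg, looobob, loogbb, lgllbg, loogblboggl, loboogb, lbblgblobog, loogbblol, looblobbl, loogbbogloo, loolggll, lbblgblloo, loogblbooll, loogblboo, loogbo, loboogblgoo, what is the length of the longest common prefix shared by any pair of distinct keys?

The deepest shared node is where two words last agree before diverging.
e.g. "loogblboo" and "loogblboob" share the prefix "loogblboo" of length 9; no pair shares a longer one.
Longest shared-prefix length: 9

9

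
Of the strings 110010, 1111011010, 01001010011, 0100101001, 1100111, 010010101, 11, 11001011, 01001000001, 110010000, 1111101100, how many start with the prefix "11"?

7

Traverse to the node for "11", then collect every word in that subtree.
Words under "11": 11, 110010, 110010000, 11001011, 1100111, 1111011010, 1111101100
Count: 7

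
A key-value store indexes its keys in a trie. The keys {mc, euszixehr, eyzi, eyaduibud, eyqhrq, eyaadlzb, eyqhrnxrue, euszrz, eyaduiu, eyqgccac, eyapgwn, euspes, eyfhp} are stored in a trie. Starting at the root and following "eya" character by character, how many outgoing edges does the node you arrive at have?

The children of the "eya" node are the distinct next characters among strings starting with "eya".
Characters that immediately follow "eya" among the stored strings: {a, d, p}.
That node has 3 child edges.

3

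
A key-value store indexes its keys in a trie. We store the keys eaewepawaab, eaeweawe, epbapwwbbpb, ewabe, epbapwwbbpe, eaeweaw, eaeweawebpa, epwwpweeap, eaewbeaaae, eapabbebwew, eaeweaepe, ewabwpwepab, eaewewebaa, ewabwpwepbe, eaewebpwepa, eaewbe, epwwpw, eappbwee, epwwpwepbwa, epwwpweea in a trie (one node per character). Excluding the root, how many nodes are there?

For each word, the new-node count is its length minus the longest prefix already in the trie:
  "eaewepawaab" → 11 new (e, a, e, w, e, p, a, w, a, a, b)
  "eaeweawe" → prefix "eaewe" already present; 3 new (a, w, e)
  "epbapwwbbpb" → prefix "e" already present; 10 new (p, b, a, p, w, w, b, b, p, b)
  "ewabe" → prefix "e" already present; 4 new (w, a, b, e)
  "epbapwwbbpe" → prefix "epbapwwbbp" already present; 1 new (e)
  "eaeweaw" → prefix "eaeweaw" already present; 0 new (none)
  "eaeweawebpa" → prefix "eaeweawe" already present; 3 new (b, p, a)
  "epwwpweeap" → prefix "ep" already present; 8 new (w, w, p, w, e, e, a, p)
  "eaewbeaaae" → prefix "eaew" already present; 6 new (b, e, a, a, a, e)
  "eapabbebwew" → prefix "ea" already present; 9 new (p, a, b, b, e, b, w, e, w)
  "eaeweaepe" → prefix "eaewea" already present; 3 new (e, p, e)
  "ewabwpwepab" → prefix "ewab" already present; 7 new (w, p, w, e, p, a, b)
  "eaewewebaa" → prefix "eaewe" already present; 5 new (w, e, b, a, a)
  "ewabwpwepbe" → prefix "ewabwpwep" already present; 2 new (b, e)
  "eaewebpwepa" → prefix "eaewe" already present; 6 new (b, p, w, e, p, a)
  "eaewbe" → prefix "eaewbe" already present; 0 new (none)
  "epwwpw" → prefix "epwwpw" already present; 0 new (none)
  "eappbwee" → prefix "eap" already present; 5 new (p, b, w, e, e)
  "epwwpwepbwa" → prefix "epwwpwe" already present; 4 new (p, b, w, a)
  "epwwpweea" → prefix "epwwpweea" already present; 0 new (none)
Total nodes = 11 + 3 + 10 + 4 + 1 + 0 + 3 + 8 + 6 + 9 + 3 + 7 + 5 + 2 + 6 + 0 + 0 + 5 + 4 + 0 = 87

87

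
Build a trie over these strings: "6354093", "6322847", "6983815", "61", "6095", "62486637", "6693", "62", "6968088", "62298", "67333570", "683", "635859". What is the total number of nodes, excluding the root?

52

Trace insertions, counting only characters that open a new branch:
  "6354093" → 7 new (6, 3, 5, 4, 0, 9, 3)
  "6322847" → prefix "63" already present; 5 new (2, 2, 8, 4, 7)
  "6983815" → prefix "6" already present; 6 new (9, 8, 3, 8, 1, 5)
  "61" → prefix "6" already present; 1 new (1)
  "6095" → prefix "6" already present; 3 new (0, 9, 5)
  "62486637" → prefix "6" already present; 7 new (2, 4, 8, 6, 6, 3, 7)
  "6693" → prefix "6" already present; 3 new (6, 9, 3)
  "62" → prefix "62" already present; 0 new (none)
  "6968088" → prefix "69" already present; 5 new (6, 8, 0, 8, 8)
  "62298" → prefix "62" already present; 3 new (2, 9, 8)
  "67333570" → prefix "6" already present; 7 new (7, 3, 3, 3, 5, 7, 0)
  "683" → prefix "6" already present; 2 new (8, 3)
  "635859" → prefix "635" already present; 3 new (8, 5, 9)
Total nodes = 7 + 5 + 6 + 1 + 3 + 7 + 3 + 0 + 5 + 3 + 7 + 2 + 3 = 52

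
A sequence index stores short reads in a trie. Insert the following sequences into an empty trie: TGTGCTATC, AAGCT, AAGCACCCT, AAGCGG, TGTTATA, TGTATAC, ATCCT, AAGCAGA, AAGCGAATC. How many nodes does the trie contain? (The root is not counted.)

For each word, the new-node count is its length minus the longest prefix already in the trie:
  "TGTGCTATC" → 9 new (T, G, T, G, C, T, A, T, C)
  "AAGCT" → 5 new (A, A, G, C, T)
  "AAGCACCCT" → prefix "AAGC" already present; 5 new (A, C, C, C, T)
  "AAGCGG" → prefix "AAGC" already present; 2 new (G, G)
  "TGTTATA" → prefix "TGT" already present; 4 new (T, A, T, A)
  "TGTATAC" → prefix "TGT" already present; 4 new (A, T, A, C)
  "ATCCT" → prefix "A" already present; 4 new (T, C, C, T)
  "AAGCAGA" → prefix "AAGCA" already present; 2 new (G, A)
  "AAGCGAATC" → prefix "AAGCG" already present; 4 new (A, A, T, C)
Total nodes = 9 + 5 + 5 + 2 + 4 + 4 + 4 + 2 + 4 = 39

39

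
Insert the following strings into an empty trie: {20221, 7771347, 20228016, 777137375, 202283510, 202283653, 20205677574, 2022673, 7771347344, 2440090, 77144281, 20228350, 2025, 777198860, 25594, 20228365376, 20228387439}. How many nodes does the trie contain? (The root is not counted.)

For each word, the new-node count is its length minus the longest prefix already in the trie:
  "20221" → 5 new (2, 0, 2, 2, 1)
  "7771347" → 7 new (7, 7, 7, 1, 3, 4, 7)
  "20228016" → prefix "2022" already present; 4 new (8, 0, 1, 6)
  "777137375" → prefix "77713" already present; 4 new (7, 3, 7, 5)
  "202283510" → prefix "20228" already present; 4 new (3, 5, 1, 0)
  "202283653" → prefix "202283" already present; 3 new (6, 5, 3)
  "20205677574" → prefix "202" already present; 8 new (0, 5, 6, 7, 7, 5, 7, 4)
  "2022673" → prefix "2022" already present; 3 new (6, 7, 3)
  "7771347344" → prefix "7771347" already present; 3 new (3, 4, 4)
  "2440090" → prefix "2" already present; 6 new (4, 4, 0, 0, 9, 0)
  "77144281" → prefix "77" already present; 6 new (1, 4, 4, 2, 8, 1)
  "20228350" → prefix "2022835" already present; 1 new (0)
  "2025" → prefix "202" already present; 1 new (5)
  "777198860" → prefix "7771" already present; 5 new (9, 8, 8, 6, 0)
  "25594" → prefix "2" already present; 4 new (5, 5, 9, 4)
  "20228365376" → prefix "202283653" already present; 2 new (7, 6)
  "20228387439" → prefix "202283" already present; 5 new (8, 7, 4, 3, 9)
Total nodes = 5 + 7 + 4 + 4 + 4 + 3 + 8 + 3 + 3 + 6 + 6 + 1 + 1 + 5 + 4 + 2 + 5 = 71

71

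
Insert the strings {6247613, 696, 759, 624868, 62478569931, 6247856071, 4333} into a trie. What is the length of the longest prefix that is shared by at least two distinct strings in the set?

The deepest shared node is where two words last agree before diverging.
e.g. "6247856071" and "62478569931" share the prefix "6247856" of length 7; no pair shares a longer one.
Longest shared-prefix length: 7

7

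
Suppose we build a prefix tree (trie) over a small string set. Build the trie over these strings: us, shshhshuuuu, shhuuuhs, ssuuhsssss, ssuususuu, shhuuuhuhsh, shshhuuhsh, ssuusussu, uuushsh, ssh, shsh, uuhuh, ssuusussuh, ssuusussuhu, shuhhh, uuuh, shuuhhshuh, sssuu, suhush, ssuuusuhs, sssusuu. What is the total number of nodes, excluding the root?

Insert word by word; a character creates a node only if that edge doesn't already exist:
  "us" → 2 new (u, s)
  "shshhshuuuu" → 11 new (s, h, s, h, h, s, h, u, u, u, u)
  "shhuuuhs" → prefix "sh" already present; 6 new (h, u, u, u, h, s)
  "ssuuhsssss" → prefix "s" already present; 9 new (s, u, u, h, s, s, s, s, s)
  "ssuususuu" → prefix "ssuu" already present; 5 new (s, u, s, u, u)
  "shhuuuhuhsh" → prefix "shhuuuh" already present; 4 new (u, h, s, h)
  "shshhuuhsh" → prefix "shshh" already present; 5 new (u, u, h, s, h)
  "ssuusussu" → prefix "ssuusus" already present; 2 new (s, u)
  "uuushsh" → prefix "u" already present; 6 new (u, u, s, h, s, h)
  "ssh" → prefix "ss" already present; 1 new (h)
  "shsh" → prefix "shsh" already present; 0 new (none)
  "uuhuh" → prefix "uu" already present; 3 new (h, u, h)
  "ssuusussuh" → prefix "ssuusussu" already present; 1 new (h)
  "ssuusussuhu" → prefix "ssuusussuh" already present; 1 new (u)
  "shuhhh" → prefix "sh" already present; 4 new (u, h, h, h)
  "uuuh" → prefix "uuu" already present; 1 new (h)
  "shuuhhshuh" → prefix "shu" already present; 7 new (u, h, h, s, h, u, h)
  "sssuu" → prefix "ss" already present; 3 new (s, u, u)
  "suhush" → prefix "s" already present; 5 new (u, h, u, s, h)
  "ssuuusuhs" → prefix "ssuu" already present; 5 new (u, s, u, h, s)
  "sssusuu" → prefix "sssu" already present; 3 new (s, u, u)
Total nodes = 2 + 11 + 6 + 9 + 5 + 4 + 5 + 2 + 6 + 1 + 0 + 3 + 1 + 1 + 4 + 1 + 7 + 3 + 5 + 5 + 3 = 84

84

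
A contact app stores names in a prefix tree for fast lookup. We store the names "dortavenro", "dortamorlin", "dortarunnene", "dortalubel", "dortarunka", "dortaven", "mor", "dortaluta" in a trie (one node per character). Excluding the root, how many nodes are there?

35

Insert word by word; a character creates a node only if that edge doesn't already exist:
  "dortavenro" → 10 new (d, o, r, t, a, v, e, n, r, o)
  "dortamorlin" → prefix "dorta" already present; 6 new (m, o, r, l, i, n)
  "dortarunnene" → prefix "dorta" already present; 7 new (r, u, n, n, e, n, e)
  "dortalubel" → prefix "dorta" already present; 5 new (l, u, b, e, l)
  "dortarunka" → prefix "dortarun" already present; 2 new (k, a)
  "dortaven" → prefix "dortaven" already present; 0 new (none)
  "mor" → 3 new (m, o, r)
  "dortaluta" → prefix "dortalu" already present; 2 new (t, a)
Total nodes = 10 + 6 + 7 + 5 + 2 + 0 + 3 + 2 = 35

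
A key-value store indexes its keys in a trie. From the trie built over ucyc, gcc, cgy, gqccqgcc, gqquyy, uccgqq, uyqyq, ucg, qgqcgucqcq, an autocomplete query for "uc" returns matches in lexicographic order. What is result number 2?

Filter for "uc…" and sort: "uccgqq", "ucg", "ucyc"
The 2nd is ucg.

ucg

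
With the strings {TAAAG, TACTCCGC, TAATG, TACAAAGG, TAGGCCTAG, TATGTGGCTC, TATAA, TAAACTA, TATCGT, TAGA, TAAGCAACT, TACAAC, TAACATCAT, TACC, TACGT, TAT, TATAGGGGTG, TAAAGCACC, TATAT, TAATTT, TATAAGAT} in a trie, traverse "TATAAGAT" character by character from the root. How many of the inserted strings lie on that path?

3

Walk "TATAAGAT" from the root; an end-of-word marker is hit whenever a stored word is a prefix of "TATAAGAT".
Prefixes of the query that are stored words: "TAT", "TATAA", "TATAAGAT"
Count: 3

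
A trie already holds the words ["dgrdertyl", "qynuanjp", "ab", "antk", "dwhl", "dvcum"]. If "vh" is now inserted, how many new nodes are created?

"vh" shares no prefix with any stored word, so all 2 characters open new nodes.
2 − 0 = 2 new nodes.

2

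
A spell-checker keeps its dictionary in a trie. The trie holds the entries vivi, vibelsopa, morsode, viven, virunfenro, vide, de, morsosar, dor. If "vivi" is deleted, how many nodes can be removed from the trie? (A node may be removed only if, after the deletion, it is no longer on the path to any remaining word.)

After clearing the end-marker at "vivi", prune upward until reaching a node still needed by another word.
The suffix "i" (1 node) is used only by "vivi"; the node for "viv" still has the child "e", so pruning stops there.
Nodes removed: 1

1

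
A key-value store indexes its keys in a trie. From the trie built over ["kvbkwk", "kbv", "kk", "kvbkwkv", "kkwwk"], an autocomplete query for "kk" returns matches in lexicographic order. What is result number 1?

DFS of the "kk" subtree visits, in order: "kk", "kkwwk"
The 1st is kk.

kk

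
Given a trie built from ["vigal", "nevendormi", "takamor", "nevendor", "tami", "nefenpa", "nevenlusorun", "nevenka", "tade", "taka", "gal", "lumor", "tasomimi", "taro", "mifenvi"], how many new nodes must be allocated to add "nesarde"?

"ne" is already a path in the trie; the remaining "sarde" must be added.
New nodes needed: |"nesarde"| − 2 = 7 − 2 = 5.

5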